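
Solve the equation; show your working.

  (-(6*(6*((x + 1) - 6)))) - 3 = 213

Step 1. [(-(6*(6*((x + 1) - 6)))) - 3 = 213] the outer -3 inverts by adding 3. So sub: -(6*(6*((x + 1) - 6))) = 216.
Step 2. [-(6*(6*((x + 1) - 6))) = 216] leading − — multiply by −1 ⇒ neg: 6*(6*((x + 1) - 6)) = -216.
Step 3. [6*(6*((x + 1) - 6)) = -216] leading coefficient 6: divide by 6 ⇒ div: 6*((x + 1) - 6) = -36.
Step 4. [6*((x + 1) - 6) = -36] 6·(inner) — divide through by 6, so div: (x + 1) - 6 = -6.
Step 5. [(x + 1) - 6 = -6] -6 is outermost — add 6 both sides ⇒ sub: x + 1 = 0.
Step 6. [x + 1 = 0] peel the +1: subtract 1 from each side. So sub: x = -1.

Answer: x ∈ {-1}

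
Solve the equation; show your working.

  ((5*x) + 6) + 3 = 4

Step 1. [((5*x) + 6) + 3 = 4] the outer +3 inverts by subtracting 3. So sub: (5*x) + 6 = 1.
Step 2. [(5*x) + 6 = 1] +6 is outermost — subtract 6 both sides. So sub: 5*x = -5.
Step 3. [5*x = -5] 5 out front; divide by 5 ⇒ div: x = -1.

Answer: x ∈ {-1}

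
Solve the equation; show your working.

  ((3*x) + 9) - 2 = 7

Step 1. [((3*x) + 9) - 2 = 7] peel the -2: add 2 from each side. So sub: (3*x) + 9 = 9.
Step 2. [(3*x) + 9 = 9] peel the +9: subtract 9 from each side ⇒ sub: 3*x = 0.
Step 3. [3*x = 0] 3 out front; divide by 3. So div: x = 0.

Answer: x ∈ {0}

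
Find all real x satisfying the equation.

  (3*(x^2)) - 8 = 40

Step 1. [(3*(x^2)) - 8 = 40] peel the -8: add 8 from each side, so sub: 3*(x^2) = 48.
Step 2. [3*(x^2) = 48] divide by the outer 3 ⇒ div: x^2 = 16.
Step 3. [x^2 = 16] √ both sides: 16 ≥ 0 gives two branches. So sqrt: x = 4 or -4.

Answer: x ∈ {-4, 4}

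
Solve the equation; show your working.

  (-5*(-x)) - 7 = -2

Step 1. [(-5*(-x)) - 7 = -2] add 7: x sits inside (… - 7) ⇒ sub: -5*(-x) = 5.
Step 2. [-5*(-x) = 5] -5·(inner) — divide through by -5, so div: -x = -1.
Step 3. [-x = -1] flip signs both sides. So neg: x = 1.

Answer: x ∈ {1}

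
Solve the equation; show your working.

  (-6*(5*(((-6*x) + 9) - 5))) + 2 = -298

Step 1. [(-6*(5*(((-6*x) + 9) - 5))) + 2 = -298] subtract 2: x sits inside (… + 2), so sub: -6*(5*(((-6*x) + 9) - 5)) = -300.
Step 2. [-6*(5*(((-6*x) + 9) - 5)) = -300] divide by the outer -6 ⇒ div: 5*(((-6*x) + 9) - 5) = 50.
Step 3. [5*(((-6*x) + 9) - 5) = 50] LHS = 5·(…); ÷5 both sides, so div: ((-6*x) + 9) - 5 = 10.
Step 4. [((-6*x) + 9) - 5 = 10] add 5: x sits inside (… - 5), so sub: (-6*x) + 9 = 15.
Step 5. [(-6*x) + 9 = 15] 9 comes off first (subtract 9). So sub: -6*x = 6.
Step 6. [-6*x = 6] leading coefficient -6: divide by -6. So div: x = -1.

Answer: x ∈ {-1}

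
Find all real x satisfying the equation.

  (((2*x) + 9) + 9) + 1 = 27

Step 1. [(((2*x) + 9) + 9) + 1 = 27] subtract 1: x sits inside (… + 1) ⇒ sub: ((2*x) + 9) + 9 = 26.
Step 2. [((2*x) + 9) + 9 = 26] 9 comes off first (subtract 9) ⇒ sub: (2*x) + 9 = 17.
Step 3. [(2*x) + 9 = 17] 9 comes off first (subtract 9) ⇒ sub: 2*x = 8.
Step 4. [2*x = 8] LHS = 2·(…); ÷2 both sides. So div: x = 4.

Answer: x ∈ {4}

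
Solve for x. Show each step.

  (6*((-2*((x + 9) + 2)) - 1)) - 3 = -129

Step 1. [(6*((-2*((x + 9) + 2)) - 1)) - 3 = -129] peel the -3: add 3 from each side, so sub: 6*((-2*((x + 9) + 2)) - 1) = -126.
Step 2. [6*((-2*((x + 9) + 2)) - 1) = -126] LHS = 6·(…); ÷6 both sides, so div: (-2*((x + 9) + 2)) - 1 = -21.
Step 3. [(-2*((x + 9) + 2)) - 1 = -21] 1 comes off first (add 1). So sub: -2*((x + 9) + 2) = -20.
Step 4. [-2*((x + 9) + 2) = -20] -2 out front; divide by -2, so div: (x + 9) + 2 = 10.
Step 5. [(x + 9) + 2 = 10] the outer +2 inverts by subtracting 2. So sub: x + 9 = 8.
Step 6. [x + 9 = 8] the outer +9 inverts by subtracting 9, so sub: x = -1.

Answer: x ∈ {-1}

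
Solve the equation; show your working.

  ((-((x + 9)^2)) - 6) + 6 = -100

Step 1. [((-((x + 9)^2)) - 6) + 6 = -100] 6 comes off first (subtract 6), so sub: (-((x + 9)^2)) - 6 = -106.
Step 2. [(-((x + 9)^2)) - 6 = -106] peel the -6: add 6 from each side ⇒ sub: -((x + 9)^2) = -100.
Step 3. [-((x + 9)^2) = -100] leading − — multiply by −1, so neg: (x + 9)^2 = 100.
Step 4. [(x + 9)^2 = 100] LHS squared, RHS 100 ≥ 0: apply √ (±). So sqrt: x + 9 = 10 or -10.
Step 5. [x + 9 = 10 or -10] +9 is outermost — subtract 9 both sides ⇒ sub: x = 1 or -19.

Answer: x ∈ {-19, 1}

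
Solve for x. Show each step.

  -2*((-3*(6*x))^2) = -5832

Step 1. [-2*((-3*(6*x))^2) = -5832] divide by the outer -2. So div: (-3*(6*x))^2 = 2916.
Step 2. [(-3*(6*x))^2 = 2916] √ both sides: 2916 ≥ 0 gives two branches, so sqrt: -3*(6*x) = 54 or -54.
Step 3. [-3*(6*x) = 54 or -54] leading coefficient -3: divide by -3 ⇒ div: 6*x = -18 or 18.
Step 4. [6*x = -18 or 18] divide by the outer 6. So div: x = -3 or 3.

Answer: x ∈ {-3, 3}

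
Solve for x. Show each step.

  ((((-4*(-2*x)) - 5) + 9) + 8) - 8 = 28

Step 1. [((((-4*(-2*x)) - 5) + 9) + 8) - 8 = 28] 8 comes off first (add 8). So sub: (((-4*(-2*x)) - 5) + 9) + 8 = 36.
Step 2. [(((-4*(-2*x)) - 5) + 9) + 8 = 36] +8 is outermost — subtract 8 both sides ⇒ sub: ((-4*(-2*x)) - 5) + 9 = 28.
Step 3. [((-4*(-2*x)) - 5) + 9 = 28] peel the +9: subtract 9 from each side ⇒ sub: (-4*(-2*x)) - 5 = 19.
Step 4. [(-4*(-2*x)) - 5 = 19] peel the -5: add 5 from each side. So sub: -4*(-2*x) = 24.
Step 5. [-4*(-2*x) = 24] leading coefficient -4: divide by -4 ⇒ div: -2*x = -6.
Step 6. [-2*x = -6] -2 out front; divide by -2 ⇒ div: x = 3.

Answer: x ∈ {3}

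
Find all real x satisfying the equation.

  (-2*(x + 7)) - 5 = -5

Step 1. [(-2*(x + 7)) - 5 = -5] 5 comes off first (add 5). So sub: -2*(x + 7) = 0.
Step 2. [-2*(x + 7) = 0] -2 out front; divide by -2, so div: x + 7 = 0.
Step 3. [x + 7 = 0] 7 comes off first (subtract 7). So sub: x = -7.

Answer: x ∈ {-7}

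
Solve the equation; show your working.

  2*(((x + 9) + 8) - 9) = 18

Step 1. [2*(((x + 9) + 8) - 9) = 18] LHS = 2·(…); ÷2 both sides, so div: ((x + 9) + 8) - 9 = 9.
Step 2. [((x + 9) + 8) - 9 = 9] -9 is outermost — add 9 both sides ⇒ sub: (x + 9) + 8 = 18.
Step 3. [(x + 9) + 8 = 18] subtract 8: x sits inside (… + 8) ⇒ sub: x + 9 = 10.
Step 4. [x + 9 = 10] the outer +9 inverts by subtracting 9 ⇒ sub: x = 1.

Answer: x ∈ {1}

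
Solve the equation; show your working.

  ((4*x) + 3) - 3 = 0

Step 1. [((4*x) + 3) - 3 = 0] add 3: x sits inside (… - 3), so sub: (4*x) + 3 = 3.
Step 2. [(4*x) + 3 = 3] 3 comes off first (subtract 3) ⇒ sub: 4*x = 0.
Step 3. [4*x = 0] 4 out front; divide by 4 ⇒ div: x = 0.

Answer: x ∈ {0}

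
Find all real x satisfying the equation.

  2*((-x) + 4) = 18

Step 1. [2*((-x) + 4) = 18] LHS = 2·(…); ÷2 both sides. So div: (-x) + 4 = 9.
Step 2. [(-x) + 4 = 9] +4 is outermost — subtract 4 both sides. So sub: -x = 5.
Step 3. [-x = 5] LHS negated; negate both sides. So neg: x = -5.

Answer: x ∈ {-5}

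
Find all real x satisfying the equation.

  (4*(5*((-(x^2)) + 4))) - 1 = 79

Step 1. [(4*(5*((-(x^2)) + 4))) - 1 = 79] the outer -1 inverts by adding 1. So sub: 4*(5*((-(x^2)) + 4)) = 80.
Step 2. [4*(5*((-(x^2)) + 4)) = 80] divide by the outer 4. So div: 5*((-(x^2)) + 4) = 20.
Step 3. [5*((-(x^2)) + 4) = 20] 5 out front; divide by 5. So div: (-(x^2)) + 4 = 4.
Step 4. [(-(x^2)) + 4 = 4] +4 is outermost — subtract 4 both sides, so sub: -(x^2) = 0.
Step 5. [-(x^2) = 0] flip signs both sides, so neg: x^2 = 0.
Step 6. [x^2 = 0] LHS squared, RHS 0 ≥ 0: apply √ (±) ⇒ sqrt: x = 0.

Answer: x ∈ {0}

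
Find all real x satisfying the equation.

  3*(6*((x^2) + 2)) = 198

Step 1. [3*(6*((x^2) + 2)) = 198] 3 out front; divide by 3, so div: 6*((x^2) + 2) = 66.
Step 2. [6*((x^2) + 2) = 66] LHS = 6·(…); ÷6 both sides, so div: (x^2) + 2 = 11.
Step 3. [(x^2) + 2 = 11] subtract 2: x sits inside (… + 2), so sub: x^2 = 9.
Step 4. [x^2 = 9] LHS squared, RHS 9 ≥ 0: apply √ (±), so sqrt: x = 3 or -3.

Answer: x ∈ {-3, 3}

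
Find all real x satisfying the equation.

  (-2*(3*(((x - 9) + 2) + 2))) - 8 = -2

Step 1. [(-2*(3*(((x - 9) + 2) + 2))) - 8 = -2] -2 | LHS and -2 | -2: pull -2 out ⇒ factor: (3*(((x - 9) + 2) + 2)) + 4 = 1.
Step 2. [(3*(((x - 9) + 2) + 2)) + 4 = 1] peel the +4: subtract 4 from each side, so sub: 3*(((x - 9) + 2) + 2) = -3.
Step 3. [3*(((x - 9) + 2) + 2) = -3] leading coefficient 3: divide by 3, so div: ((x - 9) + 2) + 2 = -1.
Step 4. [((x - 9) + 2) + 2 = -1] subtract 2: x sits inside (… + 2), so sub: (x - 9) + 2 = -3.
Step 5. [(x - 9) + 2 = -3] peel the +2: subtract 2 from each side. So sub: x - 9 = -5.
Step 6. [x - 9 = -5] peel the -9: add 9 from each side ⇒ sub: x = 4.

Answer: x ∈ {4}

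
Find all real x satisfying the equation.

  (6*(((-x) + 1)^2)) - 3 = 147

Step 1. [(6*(((-x) + 1)^2)) - 3 = 147] add 3: x sits inside (… - 3), so sub: 6*(((-x) + 1)^2) = 150.
Step 2. [6*(((-x) + 1)^2) = 150] divide by the outer 6, so div: ((-x) + 1)^2 = 25.
Step 3. [((-x) + 1)^2 = 25] √ both sides: 25 ≥ 0 gives two branches, so sqrt: (-x) + 1 = 5 or -5.
Step 4. [(-x) + 1 = 5 or -5] subtract 1: x sits inside (… + 1), so sub: -x = 4 or -6.
Step 5. [-x = 4 or -6] flip signs both sides, so neg: x = -4 or 6.

Answer: x ∈ {-4, 6}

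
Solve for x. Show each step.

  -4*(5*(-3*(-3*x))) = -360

Step 1. [-4*(5*(-3*(-3*x))) = -360] divide by the outer -4. So div: 5*(-3*(-3*x)) = 90.
Step 2. [5*(-3*(-3*x)) = 90] 5 out front; divide by 5, so div: -3*(-3*x) = 18.
Step 3. [-3*(-3*x) = 18] LHS = -3·(…); ÷-3 both sides, so div: -3*x = -6.
Step 4. [-3*x = -6] -3·(inner) — divide through by -3. So div: x = 2.

Answer: x ∈ {2}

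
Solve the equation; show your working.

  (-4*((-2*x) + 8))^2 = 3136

Step 1. [(-4*((-2*x) + 8))^2 = 3136] √ both sides: 3136 ≥ 0 gives two branches ⇒ sqrt: -4*((-2*x) + 8) = 56 or -56.
Step 2. [-4*((-2*x) + 8) = 56 or -56] -4 out front; divide by -4 ⇒ div: (-2*x) + 8 = -14 or 14.
Step 3. [(-2*x) + 8 = -14 or 14] -2 | LHS and -2 | -14 or 14: pull -2 out, so factor: x - 4 = 7 or -7.
Step 4. [x - 4 = 7 or -7] -4 is outermost — add 4 both sides. So sub: x = 11 or -3.

Answer: x ∈ {-3, 11}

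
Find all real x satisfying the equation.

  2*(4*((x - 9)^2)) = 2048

Step 1. [2*(4*((x - 9)^2)) = 2048] divide by the outer 2 ⇒ div: 4*((x - 9)^2) = 1024.
Step 2. [4*((x - 9)^2) = 1024] 4 out front; divide by 4 ⇒ div: (x - 9)^2 = 256.
Step 3. [(x - 9)^2 = 256] 256 ≥ 0, LHS is (·)² — take ±√, so sqrt: x - 9 = 16 or -16.
Step 4. [x - 9 = 16 or -16] peel the -9: add 9 from each side, so sub: x = 25 or -7.

Answer: x ∈ {-7, 25}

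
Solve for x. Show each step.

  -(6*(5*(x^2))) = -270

Step 1. [-(6*(5*(x^2))) = -270] flip signs both sides, so neg: 6*(5*(x^2)) = 270.
Step 2. [6*(5*(x^2)) = 270] 6 out front; divide by 6 ⇒ div: 5*(x^2) = 45.
Step 3. [5*(x^2) = 45] LHS = 5·(…); ÷5 both sides. So div: x^2 = 9.
Step 4. [x^2 = 9] LHS squared, RHS 9 ≥ 0: apply √ (±), so sqrt: x = 3 or -3.

Answer: x ∈ {-3, 3}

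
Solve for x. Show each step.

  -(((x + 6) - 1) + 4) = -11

Step 1. [-(((x + 6) - 1) + 4) = -11] leading − — multiply by −1, so neg: ((x + 6) - 1) + 4 = 11.
Step 2. [((x + 6) - 1) + 4 = 11] the outer +4 inverts by subtracting 4. So sub: (x + 6) - 1 = 7.
Step 3. [(x + 6) - 1 = 7] the outer -1 inverts by adding 1, so sub: x + 6 = 8.
Step 4. [x + 6 = 8] subtract 6: x sits inside (… + 6), so sub: x = 2.

Answer: x ∈ {2}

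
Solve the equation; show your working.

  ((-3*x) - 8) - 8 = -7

Step 1. [((-3*x) - 8) - 8 = -7] 8 comes off first (add 8), so sub: (-3*x) - 8 = 1.
Step 2. [(-3*x) - 8 = 1] 8 comes off first (add 8) ⇒ sub: -3*x = 9.
Step 3. [-3*x = 9] LHS = -3·(…); ÷-3 both sides, so div: x = -3.

Answer: x ∈ {-3}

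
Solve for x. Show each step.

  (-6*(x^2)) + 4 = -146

Step 1. [(-6*(x^2)) + 4 = -146] peel the +4: subtract 4 from each side. So sub: -6*(x^2) = -150.
Step 2. [-6*(x^2) = -150] divide by the outer -6 ⇒ div: x^2 = 25.
Step 3. [x^2 = 25] √ both sides: 25 ≥ 0 gives two branches. So sqrt: x = 5 or -5.

Answer: x ∈ {-5, 5}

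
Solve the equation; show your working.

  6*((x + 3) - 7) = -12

Step 1. [6*((x + 3) - 7) = -12] divide by the outer 6 ⇒ div: (x + 3) - 7 = -2.
Step 2. [(x + 3) - 7 = -2] 7 comes off first (add 7). So sub: x + 3 = 5.
Step 3. [x + 3 = 5] +3 is outermost — subtract 3 both sides, so sub: x = 2.

Answer: x ∈ {2}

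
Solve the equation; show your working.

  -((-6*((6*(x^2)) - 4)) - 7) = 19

Step 1. [-((-6*((6*(x^2)) - 4)) - 7) = 19] LHS negated; negate both sides. So neg: (-6*((6*(x^2)) - 4)) - 7 = -19.
Step 2. [(-6*((6*(x^2)) - 4)) - 7 = -19] 7 comes off first (add 7) ⇒ sub: -6*((6*(x^2)) - 4) = -12.
Step 3. [-6*((6*(x^2)) - 4) = -12] LHS = -6·(…); ÷-6 both sides ⇒ div: (6*(x^2)) - 4 = 2.
Step 4. [(6*(x^2)) - 4 = 2] the outer -4 inverts by adding 4. So sub: 6*(x^2) = 6.
Step 5. [6*(x^2) = 6] divide by the outer 6, so div: x^2 = 1.
Step 6. [x^2 = 1] √ both sides: 1 ≥ 0 gives two branches ⇒ sqrt: x = 1 or -1.

Answer: x ∈ {-1, 1}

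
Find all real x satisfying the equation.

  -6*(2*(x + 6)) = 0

Step 1. [-6*(2*(x + 6)) = 0] leading coefficient -6: divide by -6. So div: 2*(x + 6) = 0.
Step 2. [2*(x + 6) = 0] 2·(inner) — divide through by 2 ⇒ div: x + 6 = 0.
Step 3. [x + 6 = 0] subtract 6: x sits inside (… + 6) ⇒ sub: x = -6.

Answer: x ∈ {-6}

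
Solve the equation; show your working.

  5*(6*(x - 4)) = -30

Step 1. [5*(6*(x - 4)) = -30] 5·(inner) — divide through by 5, so div: 6*(x - 4) = -6.
Step 2. [6*(x - 4) = -6] 6 out front; divide by 6 ⇒ div: x - 4 = -1.
Step 3. [x - 4 = -1] peel the -4: add 4 from each side. So sub: x = 3.

Answer: x ∈ {3}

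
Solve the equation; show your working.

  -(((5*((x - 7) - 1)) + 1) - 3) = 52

Step 1. [-(((5*((x - 7) - 1)) + 1) - 3) = 52] leading − — multiply by −1 ⇒ neg: ((5*((x - 7) - 1)) + 1) - 3 = -52.
Step 2. [((5*((x - 7) - 1)) + 1) - 3 = -52] the outer -3 inverts by adding 3. So sub: (5*((x - 7) - 1)) + 1 = -49.
Step 3. [(5*((x - 7) - 1)) + 1 = -49] subtract 1: x sits inside (… + 1), so sub: 5*((x - 7) - 1) = -50.
Step 4. [5*((x - 7) - 1) = -50] divide by the outer 5 ⇒ div: (x - 7) - 1 = -10.
Step 5. [(x - 7) - 1 = -10] peel the -1: add 1 from each side ⇒ sub: x - 7 = -9.
Step 6. [x - 7 = -9] -7 is outermost — add 7 both sides, so sub: x = -2.

Answer: x ∈ {-2}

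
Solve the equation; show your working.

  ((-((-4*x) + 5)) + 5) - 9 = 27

Step 1. [((-((-4*x) + 5)) + 5) - 9 = 27] the outer -9 inverts by adding 9. So sub: (-((-4*x) + 5)) + 5 = 36.
Step 2. [(-((-4*x) + 5)) + 5 = 36] 5 comes off first (subtract 5). So sub: -((-4*x) + 5) = 31.
Step 3. [-((-4*x) + 5) = 31] leading − — multiply by −1. So neg: (-4*x) + 5 = -31.
Step 4. [(-4*x) + 5 = -31] +5 is outermost — subtract 5 both sides ⇒ sub: -4*x = -36.
Step 5. [-4*x = -36] divide by the outer -4. So div: x = 9.

Answer: x ∈ {9}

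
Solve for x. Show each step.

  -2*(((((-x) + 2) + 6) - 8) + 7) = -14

Step 1. [-2*(((((-x) + 2) + 6) - 8) + 7) = -14] leading coefficient -2: divide by -2 ⇒ div: ((((-x) + 2) + 6) - 8) + 7 = 7.
Step 2. [((((-x) + 2) + 6) - 8) + 7 = 7] peel the +7: subtract 7 from each side. So sub: (((-x) + 2) + 6) - 8 = 0.
Step 3. [(((-x) + 2) + 6) - 8 = 0] add 8: x sits inside (… - 8), so sub: ((-x) + 2) + 6 = 8.
Step 4. [((-x) + 2) + 6 = 8] the outer +6 inverts by subtracting 6, so sub: (-x) + 2 = 2.
Step 5. [(-x) + 2 = 2] subtract 2: x sits inside (… + 2) ⇒ sub: -x = 0.
Step 6. [-x = 0] leading − — multiply by −1, so neg: x = 0.

Answer: x ∈ {0}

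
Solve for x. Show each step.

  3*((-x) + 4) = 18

Step 1. [3*((-x) + 4) = 18] 3 out front; divide by 3. So div: (-x) + 4 = 6.
Step 2. [(-x) + 4 = 6] the outer +4 inverts by subtracting 4 ⇒ sub: -x = 2.
Step 3. [-x = 2] LHS negated; negate both sides, so neg: x = -2.

Answer: x ∈ {-2}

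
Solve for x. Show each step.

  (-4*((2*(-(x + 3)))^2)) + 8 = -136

Step 1. [(-4*((2*(-(x + 3)))^2)) + 8 = -136] -4 divides every term; factor it out. So factor: ((2*(-(x + 3)))^2) - 2 = 34.
Step 2. [((2*(-(x + 3)))^2) - 2 = 34] -2 is outermost — add 2 both sides. So sub: (2*(-(x + 3)))^2 = 36.
Step 3. [(2*(-(x + 3)))^2 = 36] 36 ≥ 0, LHS is (·)² — take ±√ ⇒ sqrt: 2*(-(x + 3)) = 6 or -6.
Step 4. [2*(-(x + 3)) = 6 or -6] divide by the outer 2. So div: -(x + 3) = 3 or -3.
Step 5. [-(x + 3) = 3 or -3] flip signs both sides ⇒ neg: x + 3 = -3 or 3.
Step 6. [x + 3 = -3 or 3] 3 comes off first (subtract 3) ⇒ sub: x = -6 or 0.

Answer: x ∈ {-6, 0}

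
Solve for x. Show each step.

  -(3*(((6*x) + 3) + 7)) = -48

Step 1. [-(3*(((6*x) + 3) + 7)) = -48] LHS negated; negate both sides. So neg: 3*(((6*x) + 3) + 7) = 48.
Step 2. [3*(((6*x) + 3) + 7) = 48] 3·(inner) — divide through by 3 ⇒ div: ((6*x) + 3) + 7 = 16.
Step 3. [((6*x) + 3) + 7 = 16] +7 is outermost — subtract 7 both sides, so sub: (6*x) + 3 = 9.
Step 4. [(6*x) + 3 = 9] peel the +3: subtract 3 from each side, so sub: 6*x = 6.
Step 5. [6*x = 6] leading coefficient 6: divide by 6, so div: x = 1.

Answer: x ∈ {1}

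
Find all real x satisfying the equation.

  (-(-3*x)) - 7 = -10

Step 1. [(-(-3*x)) - 7 = -10] 7 comes off first (add 7). So sub: -(-3*x) = -3.
Step 2. [-(-3*x) = -3] flip signs both sides ⇒ neg: -3*x = 3.
Step 3. [-3*x = 3] -3 out front; divide by -3 ⇒ div: x = -1.

Answer: x ∈ {-1}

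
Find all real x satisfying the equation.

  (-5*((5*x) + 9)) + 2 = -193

Step 1. [(-5*((5*x) + 9)) + 2 = -193] subtract 2: x sits inside (… + 2), so sub: -5*((5*x) + 9) = -195.
Step 2. [-5*((5*x) + 9) = -195] LHS = -5·(…); ÷-5 both sides ⇒ div: (5*x) + 9 = 39.
Step 3. [(5*x) + 9 = 39] subtract 9: x sits inside (… + 9), so sub: 5*x = 30.
Step 4. [5*x = 30] 5 out front; divide by 5. So div: x = 6.

Answer: x ∈ {6}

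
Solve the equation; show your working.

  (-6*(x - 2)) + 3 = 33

Step 1. [(-6*(x - 2)) + 3 = 33] peel the +3: subtract 3 from each side, so sub: -6*(x - 2) = 30.
Step 2. [-6*(x - 2) = 30] -6 out front; divide by -6, so div: x - 2 = -5.
Step 3. [x - 2 = -5] -2 is outermost — add 2 both sides. So sub: x = -3.

Answer: x ∈ {-3}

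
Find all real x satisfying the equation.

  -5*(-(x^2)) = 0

Step 1. [-5*(-(x^2)) = 0] -5·(inner) — divide through by -5. So div: -(x^2) = 0.
Step 2. [-(x^2) = 0] flip signs both sides ⇒ neg: x^2 = 0.
Step 3. [x^2 = 0] LHS squared, RHS 0 ≥ 0: apply √ (±) ⇒ sqrt: x = 0.

Answer: x ∈ {0}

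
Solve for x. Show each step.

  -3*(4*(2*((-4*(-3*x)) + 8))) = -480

Step 1. [-3*(4*(2*((-4*(-3*x)) + 8))) = -480] divide by the outer -3 ⇒ div: 4*(2*((-4*(-3*x)) + 8)) = 160.
Step 2. [4*(2*((-4*(-3*x)) + 8)) = 160] 4 out front; divide by 4, so div: 2*((-4*(-3*x)) + 8) = 40.
Step 3. [2*((-4*(-3*x)) + 8) = 40] 2·(inner) — divide through by 2. So div: (-4*(-3*x)) + 8 = 20.
Step 4. [(-4*(-3*x)) + 8 = 20] -4 | LHS and -4 | 20: pull -4 out. So factor: (-3*x) - 2 = -5.
Step 5. [(-3*x) - 2 = -5] add 2: x sits inside (… - 2), so sub: -3*x = -3.
Step 6. [-3*x = -3] LHS = -3·(…); ÷-3 both sides ⇒ div: x = 1.

Answer: x ∈ {1}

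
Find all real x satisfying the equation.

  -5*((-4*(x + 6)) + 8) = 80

Step 1. [-5*((-4*(x + 6)) + 8) = 80] leading coefficient -5: divide by -5, so div: (-4*(x + 6)) + 8 = -16.
Step 2. [(-4*(x + 6)) + 8 = -16] the outer +8 inverts by subtracting 8 ⇒ sub: -4*(x + 6) = -24.
Step 3. [-4*(x + 6) = -24] leading coefficient -4: divide by -4. So div: x + 6 = 6.
Step 4. [x + 6 = 6] subtract 6: x sits inside (… + 6). So sub: x = 0.

Answer: x ∈ {0}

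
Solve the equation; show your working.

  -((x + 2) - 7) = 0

Step 1. [-((x + 2) - 7) = 0] LHS negated; negate both sides ⇒ neg: (x + 2) - 7 = 0.
Step 2. [(x + 2) - 7 = 0] 7 comes off first (add 7), so sub: x + 2 = 7.
Step 3. [x + 2 = 7] the outer +2 inverts by subtracting 2. So sub: x = 5.

Answer: x ∈ {5}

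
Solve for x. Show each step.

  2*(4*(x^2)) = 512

Step 1. [2*(4*(x^2)) = 512] 2·(inner) — divide through by 2. So div: 4*(x^2) = 256.
Step 2. [4*(x^2) = 256] 4 out front; divide by 4, so div: x^2 = 64.
Step 3. [x^2 = 64] 64 ≥ 0, LHS is (·)² — take ±√, so sqrt: x = 8 or -8.

Answer: x ∈ {-8, 8}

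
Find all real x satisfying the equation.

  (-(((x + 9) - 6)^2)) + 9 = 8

Step 1. [(-(((x + 9) - 6)^2)) + 9 = 8] peel the +9: subtract 9 from each side, so sub: -(((x + 9) - 6)^2) = -1.
Step 2. [-(((x + 9) - 6)^2) = -1] flip signs both sides, so neg: ((x + 9) - 6)^2 = 1.
Step 3. [((x + 9) - 6)^2 = 1] 1 ≥ 0, LHS is (·)² — take ±√. So sqrt: (x + 9) - 6 = 1 or -1.
Step 4. [(x + 9) - 6 = 1 or -1] peel the -6: add 6 from each side, so sub: x + 9 = 7 or 5.
Step 5. [x + 9 = 7 or 5] peel the +9: subtract 9 from each side ⇒ sub: x = -2 or -4.

Answer: x ∈ {-4, -2}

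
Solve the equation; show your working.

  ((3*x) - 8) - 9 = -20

Step 1. [((3*x) - 8) - 9 = -20] peel the -9: add 9 from each side, so sub: (3*x) - 8 = -11.
Step 2. [(3*x) - 8 = -11] -8 is outermost — add 8 both sides ⇒ sub: 3*x = -3.
Step 3. [3*x = -3] 3·(inner) — divide through by 3 ⇒ div: x = -1.

Answer: x ∈ {-1}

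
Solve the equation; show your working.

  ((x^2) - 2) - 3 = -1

Step 1. [((x^2) - 2) - 3 = -1] -3 is outermost — add 3 both sides, so sub: (x^2) - 2 = 2.
Step 2. [(x^2) - 2 = 2] 2 comes off first (add 2). So sub: x^2 = 4.
Step 3. [x^2 = 4] √ both sides: 4 ≥ 0 gives two branches ⇒ sqrt: x = 2 or -2.

Answer: x ∈ {-2, 2}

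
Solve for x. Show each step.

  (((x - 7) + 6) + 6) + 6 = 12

Step 1. [(((x - 7) + 6) + 6) + 6 = 12] subtract 6: x sits inside (… + 6). So sub: ((x - 7) + 6) + 6 = 6.
Step 2. [((x - 7) + 6) + 6 = 6] 6 comes off first (subtract 6) ⇒ sub: (x - 7) + 6 = 0.
Step 3. [(x - 7) + 6 = 0] subtract 6: x sits inside (… + 6), so sub: x - 7 = -6.
Step 4. [x - 7 = -6] add 7: x sits inside (… - 7), so sub: x = 1.

Answer: x ∈ {1}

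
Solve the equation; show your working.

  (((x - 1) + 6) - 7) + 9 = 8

Step 1. [(((x - 1) + 6) - 7) + 9 = 8] 9 comes off first (subtract 9), so sub: ((x - 1) + 6) - 7 = -1.
Step 2. [((x - 1) + 6) - 7 = -1] the outer -7 inverts by adding 7 ⇒ sub: (x - 1) + 6 = 6.
Step 3. [(x - 1) + 6 = 6] peel the +6: subtract 6 from each side ⇒ sub: x - 1 = 0.
Step 4. [x - 1 = 0] the outer -1 inverts by adding 1 ⇒ sub: x = 1.

Answer: x ∈ {1}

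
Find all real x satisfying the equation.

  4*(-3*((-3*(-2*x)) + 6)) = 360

Step 1. [4*(-3*((-3*(-2*x)) + 6)) = 360] leading coefficient 4: divide by 4 ⇒ div: -3*((-3*(-2*x)) + 6) = 90.
Step 2. [-3*((-3*(-2*x)) + 6) = 90] divide by the outer -3 ⇒ div: (-3*(-2*x)) + 6 = -30.
Step 3. [(-3*(-2*x)) + 6 = -30] peel the +6: subtract 6 from each side. So sub: -3*(-2*x) = -36.
Step 4. [-3*(-2*x) = -36] divide by the outer -3. So div: -2*x = 12.
Step 5. [-2*x = 12] -2·(inner) — divide through by -2, so div: x = -6.

Answer: x ∈ {-6}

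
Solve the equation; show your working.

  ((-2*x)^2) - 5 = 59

Step 1. [((-2*x)^2) - 5 = 59] 5 comes off first (add 5). So sub: (-2*x)^2 = 64.
Step 2. [(-2*x)^2 = 64] 64 ≥ 0, LHS is (·)² — take ±√, so sqrt: -2*x = 8 or -8.
Step 3. [-2*x = 8 or -8] leading coefficient -2: divide by -2. So div: x = -4 or 4.

Answer: x ∈ {-4, 4}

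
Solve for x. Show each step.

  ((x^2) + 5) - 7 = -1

Step 1. [((x^2) + 5) - 7 = -1] add 7: x sits inside (… - 7) ⇒ sub: (x^2) + 5 = 6.
Step 2. [(x^2) + 5 = 6] 5 comes off first (subtract 5). So sub: x^2 = 1.
Step 3. [x^2 = 1] √ both sides: 1 ≥ 0 gives two branches, so sqrt: x = 1 or -1.

Answer: x ∈ {-1, 1}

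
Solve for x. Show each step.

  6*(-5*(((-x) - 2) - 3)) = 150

Step 1. [6*(-5*(((-x) - 2) - 3)) = 150] leading coefficient 6: divide by 6, so div: -5*(((-x) - 2) - 3) = 25.
Step 2. [-5*(((-x) - 2) - 3) = 25] leading coefficient -5: divide by -5 ⇒ div: ((-x) - 2) - 3 = -5.
Step 3. [((-x) - 2) - 3 = -5] peel the -3: add 3 from each side, so sub: (-x) - 2 = -2.
Step 4. [(-x) - 2 = -2] 2 comes off first (add 2). So sub: -x = 0.
Step 5. [-x = 0] leading − — multiply by −1, so neg: x = 0.

Answer: x ∈ {0}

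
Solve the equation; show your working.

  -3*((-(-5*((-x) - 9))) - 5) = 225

Step 1. [-3*((-(-5*((-x) - 9))) - 5) = 225] -3 out front; divide by -3, so div: (-(-5*((-x) - 9))) - 5 = -75.
Step 2. [(-(-5*((-x) - 9))) - 5 = -75] the outer -5 inverts by adding 5 ⇒ sub: -(-5*((-x) - 9)) = -70.
Step 3. [-(-5*((-x) - 9)) = -70] leading − — multiply by −1. So neg: -5*((-x) - 9) = 70.
Step 4. [-5*((-x) - 9) = 70] divide by the outer -5 ⇒ div: (-x) - 9 = -14.
Step 5. [(-x) - 9 = -14] add 9: x sits inside (… - 9) ⇒ sub: -x = -5.
Step 6. [-x = -5] LHS negated; negate both sides, so neg: x = 5.

Answer: x ∈ {5}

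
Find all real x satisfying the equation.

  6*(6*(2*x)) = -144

Step 1. [6*(6*(2*x)) = -144] divide by the outer 6. So div: 6*(2*x) = -24.
Step 2. [6*(2*x) = -24] divide by the outer 6 ⇒ div: 2*x = -4.
Step 3. [2*x = -4] 2 out front; divide by 2 ⇒ div: x = -2.

Answer: x ∈ {-2}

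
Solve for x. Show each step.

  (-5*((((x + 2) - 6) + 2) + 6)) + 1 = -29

Step 1. [(-5*((((x + 2) - 6) + 2) + 6)) + 1 = -29] the outer +1 inverts by subtracting 1 ⇒ sub: -5*((((x + 2) - 6) + 2) + 6) = -30.
Step 2. [-5*((((x + 2) - 6) + 2) + 6) = -30] -5 out front; divide by -5, so div: (((x + 2) - 6) + 2) + 6 = 6.
Step 3. [(((x + 2) - 6) + 2) + 6 = 6] +6 is outermost — subtract 6 both sides ⇒ sub: ((x + 2) - 6) + 2 = 0.
Step 4. [((x + 2) - 6) + 2 = 0] 2 comes off first (subtract 2). So sub: (x + 2) - 6 = -2.
Step 5. [(x + 2) - 6 = -2] -6 is outermost — add 6 both sides. So sub: x + 2 = 4.
Step 6. [x + 2 = 4] +2 is outermost — subtract 2 both sides, so sub: x = 2.

Answer: x ∈ {2}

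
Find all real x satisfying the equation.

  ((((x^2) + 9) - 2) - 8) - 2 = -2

Step 1. [((((x^2) + 9) - 2) - 8) - 2 = -2] -2 is outermost — add 2 both sides. So sub: (((x^2) + 9) - 2) - 8 = 0.
Step 2. [(((x^2) + 9) - 2) - 8 = 0] the outer -8 inverts by adding 8 ⇒ sub: ((x^2) + 9) - 2 = 8.
Step 3. [((x^2) + 9) - 2 = 8] peel the -2: add 2 from each side ⇒ sub: (x^2) + 9 = 10.
Step 4. [(x^2) + 9 = 10] the outer +9 inverts by subtracting 9 ⇒ sub: x^2 = 1.
Step 5. [x^2 = 1] √ both sides: 1 ≥ 0 gives two branches ⇒ sqrt: x = 1 or -1.

Answer: x ∈ {-1, 1}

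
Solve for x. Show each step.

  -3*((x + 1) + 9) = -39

Step 1. [-3*((x + 1) + 9) = -39] -3 out front; divide by -3. So div: (x + 1) + 9 = 13.
Step 2. [(x + 1) + 9 = 13] peel the +9: subtract 9 from each side ⇒ sub: x + 1 = 4.
Step 3. [x + 1 = 4] subtract 1: x sits inside (… + 1), so sub: x = 3.

Answer: x ∈ {3}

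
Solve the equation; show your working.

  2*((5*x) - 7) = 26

Step 1. [2*((5*x) - 7) = 26] leading coefficient 2: divide by 2 ⇒ div: (5*x) - 7 = 13.
Step 2. [(5*x) - 7 = 13] add 7: x sits inside (… - 7) ⇒ sub: 5*x = 20.
Step 3. [5*x = 20] LHS = 5·(…); ÷5 both sides ⇒ div: x = 4.

Answer: x ∈ {4}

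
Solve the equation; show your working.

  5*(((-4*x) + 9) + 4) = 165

Step 1. [5*(((-4*x) + 9) + 4) = 165] leading coefficient 5: divide by 5, so div: ((-4*x) + 9) + 4 = 33.
Step 2. [((-4*x) + 9) + 4 = 33] peel the +4: subtract 4 from each side, so sub: (-4*x) + 9 = 29.
Step 3. [(-4*x) + 9 = 29] peel the +9: subtract 9 from each side, so sub: -4*x = 20.
Step 4. [-4*x = 20] -4 out front; divide by -4 ⇒ div: x = -5.

Answer: x ∈ {-5}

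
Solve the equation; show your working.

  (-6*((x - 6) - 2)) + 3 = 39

Step 1. [(-6*((x - 6) - 2)) + 3 = 39] +3 is outermost — subtract 3 both sides ⇒ sub: -6*((x - 6) - 2) = 36.
Step 2. [-6*((x - 6) - 2) = 36] -6·(inner) — divide through by -6. So div: (x - 6) - 2 = -6.
Step 3. [(x - 6) - 2 = -6] the outer -2 inverts by adding 2 ⇒ sub: x - 6 = -4.
Step 4. [x - 6 = -4] add 6: x sits inside (… - 6). So sub: x = 2.

Answer: x ∈ {2}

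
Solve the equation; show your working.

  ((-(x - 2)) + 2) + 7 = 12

Step 1. [((-(x - 2)) + 2) + 7 = 12] subtract 7: x sits inside (… + 7), so sub: (-(x - 2)) + 2 = 5.
Step 2. [(-(x - 2)) + 2 = 5] the outer +2 inverts by subtracting 2 ⇒ sub: -(x - 2) = 3.
Step 3. [-(x - 2) = 3] leading − — multiply by −1, so neg: x - 2 = -3.
Step 4. [x - 2 = -3] the outer -2 inverts by adding 2, so sub: x = -1.

Answer: x ∈ {-1}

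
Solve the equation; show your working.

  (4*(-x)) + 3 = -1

Step 1. [(4*(-x)) + 3 = -1] +3 is outermost — subtract 3 both sides, so sub: 4*(-x) = -4.
Step 2. [4*(-x) = -4] 4 out front; divide by 4 ⇒ div: -x = -1.
Step 3. [-x = -1] flip signs both sides. So neg: x = 1.

Answer: x ∈ {1}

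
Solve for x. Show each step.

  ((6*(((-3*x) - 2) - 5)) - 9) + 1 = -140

Step 1. [((6*(((-3*x) - 2) - 5)) - 9) + 1 = -140] the outer +1 inverts by subtracting 1. So sub: (6*(((-3*x) - 2) - 5)) - 9 = -141.
Step 2. [(6*(((-3*x) - 2) - 5)) - 9 = -141] 9 comes off first (add 9), so sub: 6*(((-3*x) - 2) - 5) = -132.
Step 3. [6*(((-3*x) - 2) - 5) = -132] divide by the outer 6 ⇒ div: ((-3*x) - 2) - 5 = -22.
Step 4. [((-3*x) - 2) - 5 = -22] peel the -5: add 5 from each side ⇒ sub: (-3*x) - 2 = -17.
Step 5. [(-3*x) - 2 = -17] peel the -2: add 2 from each side ⇒ sub: -3*x = -15.
Step 6. [-3*x = -15] -3 out front; divide by -3, so div: x = 5.

Answer: x ∈ {5}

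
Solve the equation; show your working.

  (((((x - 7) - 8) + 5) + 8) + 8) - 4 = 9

Step 1. [(((((x - 7) - 8) + 5) + 8) + 8) - 4 = 9] the outer -4 inverts by adding 4, so sub: ((((x - 7) - 8) + 5) + 8) + 8 = 13.
Step 2. [((((x - 7) - 8) + 5) + 8) + 8 = 13] subtract 8: x sits inside (… + 8) ⇒ sub: (((x - 7) - 8) + 5) + 8 = 5.
Step 3. [(((x - 7) - 8) + 5) + 8 = 5] the outer +8 inverts by subtracting 8 ⇒ sub: ((x - 7) - 8) + 5 = -3.
Step 4. [((x - 7) - 8) + 5 = -3] subtract 5: x sits inside (… + 5) ⇒ sub: (x - 7) - 8 = -8.
Step 5. [(x - 7) - 8 = -8] add 8: x sits inside (… - 8) ⇒ sub: x - 7 = 0.
Step 6. [x - 7 = 0] -7 is outermost — add 7 both sides, so sub: x = 7.

Answer: x ∈ {7}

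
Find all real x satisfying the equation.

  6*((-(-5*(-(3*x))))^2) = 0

Step 1. [6*((-(-5*(-(3*x))))^2) = 0] 6 out front; divide by 6, so div: (-(-5*(-(3*x))))^2 = 0.
Step 2. [(-(-5*(-(3*x))))^2 = 0] 0 ≥ 0, LHS is (·)² — take ±√, so sqrt: -(-5*(-(3*x))) = 0.
Step 3. [-(-5*(-(3*x))) = 0] flip signs both sides ⇒ neg: -5*(-(3*x)) = 0.
Step 4. [-5*(-(3*x)) = 0] leading coefficient -5: divide by -5 ⇒ div: -(3*x) = 0.
Step 5. [-(3*x) = 0] flip signs both sides, so neg: 3*x = 0.
Step 6. [3*x = 0] 3 out front; divide by 3, so div: x = 0.

Answer: x ∈ {0}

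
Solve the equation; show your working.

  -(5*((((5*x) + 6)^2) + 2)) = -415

Step 1. [-(5*((((5*x) + 6)^2) + 2)) = -415] LHS negated; negate both sides, so neg: 5*((((5*x) + 6)^2) + 2) = 415.
Step 2. [5*((((5*x) + 6)^2) + 2) = 415] LHS = 5·(…); ÷5 both sides. So div: (((5*x) + 6)^2) + 2 = 83.
Step 3. [(((5*x) + 6)^2) + 2 = 83] 2 comes off first (subtract 2) ⇒ sub: ((5*x) + 6)^2 = 81.
Step 4. [((5*x) + 6)^2 = 81] √ both sides: 81 ≥ 0 gives two branches. So sqrt: (5*x) + 6 = 9 or -9.
Step 5. [(5*x) + 6 = 9 or -9] 6 comes off first (subtract 6) ⇒ sub: 5*x = 3 or -15.
Step 6. [5*x = 3 or -15] leading coefficient 5: divide by 5, so div: x = 3/5 or -3.

Answer: x ∈ {-3, 3/5}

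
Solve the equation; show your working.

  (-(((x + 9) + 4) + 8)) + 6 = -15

Step 1. [(-(((x + 9) + 4) + 8)) + 6 = -15] subtract 6: x sits inside (… + 6). So sub: -(((x + 9) + 4) + 8) = -21.
Step 2. [-(((x + 9) + 4) + 8) = -21] leading − — multiply by −1. So neg: ((x + 9) + 4) + 8 = 21.
Step 3. [((x + 9) + 4) + 8 = 21] peel the +8: subtract 8 from each side, so sub: (x + 9) + 4 = 13.
Step 4. [(x + 9) + 4 = 13] the outer +4 inverts by subtracting 4, so sub: x + 9 = 9.
Step 5. [x + 9 = 9] 9 comes off first (subtract 9), so sub: x = 0.

Answer: x ∈ {0}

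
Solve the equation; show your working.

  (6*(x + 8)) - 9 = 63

Step 1. [(6*(x + 8)) - 9 = 63] add 9: x sits inside (… - 9), so sub: 6*(x + 8) = 72.
Step 2. [6*(x + 8) = 72] leading coefficient 6: divide by 6, so div: x + 8 = 12.
Step 3. [x + 8 = 12] 8 comes off first (subtract 8). So sub: x = 4.

Answer: x ∈ {4}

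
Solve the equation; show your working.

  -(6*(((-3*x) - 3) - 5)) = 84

Step 1. [-(6*(((-3*x) - 3) - 5)) = 84] flip signs both sides, so neg: 6*(((-3*x) - 3) - 5) = -84.
Step 2. [6*(((-3*x) - 3) - 5) = -84] divide by the outer 6, so div: ((-3*x) - 3) - 5 = -14.
Step 3. [((-3*x) - 3) - 5 = -14] 5 comes off first (add 5), so sub: (-3*x) - 3 = -9.
Step 4. [(-3*x) - 3 = -9] common factor -3 (LHS and -9) — divide through ⇒ factor: x + 1 = 3.
Step 5. [x + 1 = 3] peel the +1: subtract 1 from each side ⇒ sub: x = 2.

Answer: x ∈ {2}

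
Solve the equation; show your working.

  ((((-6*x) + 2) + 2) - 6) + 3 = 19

Step 1. [((((-6*x) + 2) + 2) - 6) + 3 = 19] subtract 3: x sits inside (… + 3) ⇒ sub: (((-6*x) + 2) + 2) - 6 = 16.
Step 2. [(((-6*x) + 2) + 2) - 6 = 16] the outer -6 inverts by adding 6 ⇒ sub: ((-6*x) + 2) + 2 = 22.
Step 3. [((-6*x) + 2) + 2 = 22] 2 comes off first (subtract 2) ⇒ sub: (-6*x) + 2 = 20.
Step 4. [(-6*x) + 2 = 20] 2 comes off first (subtract 2) ⇒ sub: -6*x = 18.
Step 5. [-6*x = 18] leading coefficient -6: divide by -6. So div: x = -3.

Answer: x ∈ {-3}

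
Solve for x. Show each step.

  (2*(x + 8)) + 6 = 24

Step 1. [(2*(x + 8)) + 6 = 24] 2 divides every term; factor it out. So factor: (x + 8) + 3 = 12.
Step 2. [(x + 8) + 3 = 12] 3 comes off first (subtract 3). So sub: x + 8 = 9.
Step 3. [x + 8 = 9] peel the +8: subtract 8 from each side ⇒ sub: x = 1.

Answer: x ∈ {1}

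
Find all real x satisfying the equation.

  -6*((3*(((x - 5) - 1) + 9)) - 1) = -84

Step 1. [-6*((3*(((x - 5) - 1) + 9)) - 1) = -84] -6·(inner) — divide through by -6 ⇒ div: (3*(((x - 5) - 1) + 9)) - 1 = 14.
Step 2. [(3*(((x - 5) - 1) + 9)) - 1 = 14] 1 comes off first (add 1) ⇒ sub: 3*(((x - 5) - 1) + 9) = 15.
Step 3. [3*(((x - 5) - 1) + 9) = 15] divide by the outer 3, so div: ((x - 5) - 1) + 9 = 5.
Step 4. [((x - 5) - 1) + 9 = 5] subtract 9: x sits inside (… + 9), so sub: (x - 5) - 1 = -4.
Step 5. [(x - 5) - 1 = -4] add 1: x sits inside (… - 1) ⇒ sub: x - 5 = -3.
Step 6. [x - 5 = -3] 5 comes off first (add 5), so sub: x = 2.

Answer: x ∈ {2}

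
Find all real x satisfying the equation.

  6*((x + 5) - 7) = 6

Step 1. [6*((x + 5) - 7) = 6] LHS = 6·(…); ÷6 both sides ⇒ div: (x + 5) - 7 = 1.
Step 2. [(x + 5) - 7 = 1] add 7: x sits inside (… - 7), so sub: x + 5 = 8.
Step 3. [x + 5 = 8] 5 comes off first (subtract 5). So sub: x = 3.

Answer: x ∈ {3}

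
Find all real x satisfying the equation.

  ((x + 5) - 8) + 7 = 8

Step 1. [((x + 5) - 8) + 7 = 8] subtract 7: x sits inside (… + 7) ⇒ sub: (x + 5) - 8 = 1.
Step 2. [(x + 5) - 8 = 1] the outer -8 inverts by adding 8 ⇒ sub: x + 5 = 9.
Step 3. [x + 5 = 9] peel the +5: subtract 5 from each side ⇒ sub: x = 4.

Answer: x ∈ {4}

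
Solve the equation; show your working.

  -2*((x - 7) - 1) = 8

Step 1. [-2*((x - 7) - 1) = 8] leading coefficient -2: divide by -2. So div: (x - 7) - 1 = -4.
Step 2. [(x - 7) - 1 = -4] -1 is outermost — add 1 both sides. So sub: x - 7 = -3.
Step 3. [x - 7 = -3] peel the -7: add 7 from each side ⇒ sub: x = 4.

Answer: x ∈ {4}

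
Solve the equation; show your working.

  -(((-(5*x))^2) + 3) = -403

Step 1. [-(((-(5*x))^2) + 3) = -403] flip signs both sides, so neg: ((-(5*x))^2) + 3 = 403.
Step 2. [((-(5*x))^2) + 3 = 403] peel the +3: subtract 3 from each side, so sub: (-(5*x))^2 = 400.
Step 3. [(-(5*x))^2 = 400] LHS squared, RHS 400 ≥ 0: apply √ (±). So sqrt: -(5*x) = 20 or -20.
Step 4. [-(5*x) = 20 or -20] leading − — multiply by −1. So neg: 5*x = -20 or 20.
Step 5. [5*x = -20 or 20] LHS = 5·(…); ÷5 both sides. So div: x = -4 or 4.

Answer: x ∈ {-4, 4}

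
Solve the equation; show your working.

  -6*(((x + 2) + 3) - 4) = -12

Step 1. [-6*(((x + 2) + 3) - 4) = -12] LHS = -6·(…); ÷-6 both sides, so div: ((x + 2) + 3) - 4 = 2.
Step 2. [((x + 2) + 3) - 4 = 2] peel the -4: add 4 from each side, so sub: (x + 2) + 3 = 6.
Step 3. [(x + 2) + 3 = 6] the outer +3 inverts by subtracting 3. So sub: x + 2 = 3.
Step 4. [x + 2 = 3] the outer +2 inverts by subtracting 2. So sub: x = 1.

Answer: x ∈ {1}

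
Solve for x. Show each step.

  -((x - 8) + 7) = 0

Step 1. [-((x - 8) + 7) = 0] leading − — multiply by −1 ⇒ neg: (x - 8) + 7 = 0.
Step 2. [(x - 8) + 7 = 0] peel the +7: subtract 7 from each side. So sub: x - 8 = -7.
Step 3. [x - 8 = -7] peel the -8: add 8 from each side, so sub: x = 1.

Answer: x ∈ {1}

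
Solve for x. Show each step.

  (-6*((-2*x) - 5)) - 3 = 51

Step 1. [(-6*((-2*x) - 5)) - 3 = 51] 3 comes off first (add 3) ⇒ sub: -6*((-2*x) - 5) = 54.
Step 2. [-6*((-2*x) - 5) = 54] LHS = -6·(…); ÷-6 both sides, so div: (-2*x) - 5 = -9.
Step 3. [(-2*x) - 5 = -9] add 5: x sits inside (… - 5), so sub: -2*x = -4.
Step 4. [-2*x = -4] leading coefficient -2: divide by -2. So div: x = 2.

Answer: x ∈ {2}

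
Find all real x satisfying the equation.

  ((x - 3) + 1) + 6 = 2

Step 1. [((x - 3) + 1) + 6 = 2] +6 is outermost — subtract 6 both sides, so sub: (x - 3) + 1 = -4.
Step 2. [(x - 3) + 1 = -4] subtract 1: x sits inside (… + 1). So sub: x - 3 = -5.
Step 3. [x - 3 = -5] -3 is outermost — add 3 both sides. So sub: x = -2.

Answer: x ∈ {-2}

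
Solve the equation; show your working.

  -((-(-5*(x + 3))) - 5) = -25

Step 1. [-((-(-5*(x + 3))) - 5) = -25] LHS negated; negate both sides ⇒ neg: (-(-5*(x + 3))) - 5 = 25.
Step 2. [(-(-5*(x + 3))) - 5 = 25] add 5: x sits inside (… - 5), so sub: -(-5*(x + 3)) = 30.
Step 3. [-(-5*(x + 3)) = 30] flip signs both sides ⇒ neg: -5*(x + 3) = -30.
Step 4. [-5*(x + 3) = -30] divide by the outer -5, so div: x + 3 = 6.
Step 5. [x + 3 = 6] +3 is outermost — subtract 3 both sides ⇒ sub: x = 3.

Answer: x ∈ {3}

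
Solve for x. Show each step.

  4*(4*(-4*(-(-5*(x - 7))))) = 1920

Step 1. [4*(4*(-4*(-(-5*(x - 7))))) = 1920] 4·(inner) — divide through by 4, so div: 4*(-4*(-(-5*(x - 7)))) = 480.
Step 2. [4*(-4*(-(-5*(x - 7)))) = 480] 4 out front; divide by 4. So div: -4*(-(-5*(x - 7))) = 120.
Step 3. [-4*(-(-5*(x - 7))) = 120] divide by the outer -4 ⇒ div: -(-5*(x - 7)) = -30.
Step 4. [-(-5*(x - 7)) = -30] leading − — multiply by −1. So neg: -5*(x - 7) = 30.
Step 5. [-5*(x - 7) = 30] LHS = -5·(…); ÷-5 both sides ⇒ div: x - 7 = -6.
Step 6. [x - 7 = -6] add 7: x sits inside (… - 7). So sub: x = 1.

Answer: x ∈ {1}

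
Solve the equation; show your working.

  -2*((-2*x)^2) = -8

Step 1. [-2*((-2*x)^2) = -8] -2 out front; divide by -2. So div: (-2*x)^2 = 4.
Step 2. [(-2*x)^2 = 4] √ both sides: 4 ≥ 0 gives two branches ⇒ sqrt: -2*x = 2 or -2.
Step 3. [-2*x = 2 or -2] LHS = -2·(…); ÷-2 both sides. So div: x = -1 or 1.

Answer: x ∈ {-1, 1}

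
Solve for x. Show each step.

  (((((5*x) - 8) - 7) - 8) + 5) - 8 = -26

Step 1. [(((((5*x) - 8) - 7) - 8) + 5) - 8 = -26] peel the -8: add 8 from each side, so sub: ((((5*x) - 8) - 7) - 8) + 5 = -18.
Step 2. [((((5*x) - 8) - 7) - 8) + 5 = -18] 5 comes off first (subtract 5). So sub: (((5*x) - 8) - 7) - 8 = -23.
Step 3. [(((5*x) - 8) - 7) - 8 = -23] peel the -8: add 8 from each side ⇒ sub: ((5*x) - 8) - 7 = -15.
Step 4. [((5*x) - 8) - 7 = -15] add 7: x sits inside (… - 7) ⇒ sub: (5*x) - 8 = -8.
Step 5. [(5*x) - 8 = -8] peel the -8: add 8 from each side, so sub: 5*x = 0.
Step 6. [5*x = 0] 5·(inner) — divide through by 5. So div: x = 0.

Answer: x ∈ {0}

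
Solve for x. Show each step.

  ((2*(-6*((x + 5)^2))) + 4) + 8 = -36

Step 1. [((2*(-6*((x + 5)^2))) + 4) + 8 = -36] +8 is outermost — subtract 8 both sides, so sub: (2*(-6*((x + 5)^2))) + 4 = -44.
Step 2. [(2*(-6*((x + 5)^2))) + 4 = -44] 2 divides every term; factor it out, so factor: (-6*((x + 5)^2)) + 2 = -22.
Step 3. [(-6*((x + 5)^2)) + 2 = -22] subtract 2: x sits inside (… + 2), so sub: -6*((x + 5)^2) = -24.
Step 4. [-6*((x + 5)^2) = -24] divide by the outer -6 ⇒ div: (x + 5)^2 = 4.
Step 5. [(x + 5)^2 = 4] √ both sides: 4 ≥ 0 gives two branches, so sqrt: x + 5 = 2 or -2.
Step 6. [x + 5 = 2 or -2] peel the +5: subtract 5 from each side, so sub: x = -3 or -7.

Answer: x ∈ {-7, -3}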